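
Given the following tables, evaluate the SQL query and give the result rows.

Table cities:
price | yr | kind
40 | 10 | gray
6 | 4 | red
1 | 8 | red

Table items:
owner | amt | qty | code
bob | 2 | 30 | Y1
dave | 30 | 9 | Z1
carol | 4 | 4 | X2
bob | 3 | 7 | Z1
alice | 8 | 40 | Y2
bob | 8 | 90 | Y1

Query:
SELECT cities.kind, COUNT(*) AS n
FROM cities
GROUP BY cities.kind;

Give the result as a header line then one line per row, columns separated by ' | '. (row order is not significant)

After GROUP BY (2 rows):
cities.kind | n
gray | 1
red | 2

== RESULT ==
cities.kind | n
gray | 1
red | 2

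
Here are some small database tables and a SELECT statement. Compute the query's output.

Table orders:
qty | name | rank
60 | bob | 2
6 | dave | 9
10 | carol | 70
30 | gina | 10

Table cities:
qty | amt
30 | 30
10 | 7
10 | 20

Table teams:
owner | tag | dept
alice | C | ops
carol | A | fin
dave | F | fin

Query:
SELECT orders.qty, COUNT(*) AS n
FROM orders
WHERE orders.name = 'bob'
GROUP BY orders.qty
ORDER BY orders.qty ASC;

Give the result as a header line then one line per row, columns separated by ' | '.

== RESULT ==
orders.qty | n
60 | 1

Derivation:
After WHERE (1 rows):
orders.qty | orders.name | orders.rank
60 | bob | 2
After GROUP BY (1 rows):
orders.qty | n
60 | 1
After ORDER BY (1 rows):
orders.qty | n
60 | 1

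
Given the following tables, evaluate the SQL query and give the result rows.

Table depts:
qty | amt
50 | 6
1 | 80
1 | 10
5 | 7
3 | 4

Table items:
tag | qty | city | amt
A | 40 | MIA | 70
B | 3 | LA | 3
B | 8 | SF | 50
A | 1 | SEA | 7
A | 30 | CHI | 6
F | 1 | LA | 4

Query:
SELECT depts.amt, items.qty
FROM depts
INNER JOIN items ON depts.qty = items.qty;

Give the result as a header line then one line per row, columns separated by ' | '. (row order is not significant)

== RESULT ==
depts.amt | items.qty
80 | 1
80 | 1
10 | 1
10 | 1
4 | 3

Derivation:
After JOIN items (5 rows):
depts.qty | depts.amt | items.tag | items.qty | items.city | items.amt
1 | 80 | A | 1 | SEA | 7
1 | 80 | F | 1 | LA | 4
1 | 10 | A | 1 | SEA | 7
1 | 10 | F | 1 | LA | 4
3 | 4 | B | 3 | LA | 3
After SELECT (5 rows):
depts.amt | items.qty
80 | 1
80 | 1
10 | 1
10 | 1
4 | 3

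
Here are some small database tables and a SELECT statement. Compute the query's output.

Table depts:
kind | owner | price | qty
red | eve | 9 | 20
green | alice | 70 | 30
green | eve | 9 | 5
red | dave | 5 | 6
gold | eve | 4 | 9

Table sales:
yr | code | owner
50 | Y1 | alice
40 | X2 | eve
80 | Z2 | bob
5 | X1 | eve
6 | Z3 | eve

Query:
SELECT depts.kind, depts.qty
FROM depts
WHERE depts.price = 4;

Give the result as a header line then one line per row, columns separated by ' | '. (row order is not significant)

After WHERE (1 rows):
depts.kind | depts.owner | depts.price | depts.qty
gold | eve | 4 | 9
After SELECT (1 rows):
depts.kind | depts.qty
gold | 9

== RESULT ==
depts.kind | depts.qty
gold | 9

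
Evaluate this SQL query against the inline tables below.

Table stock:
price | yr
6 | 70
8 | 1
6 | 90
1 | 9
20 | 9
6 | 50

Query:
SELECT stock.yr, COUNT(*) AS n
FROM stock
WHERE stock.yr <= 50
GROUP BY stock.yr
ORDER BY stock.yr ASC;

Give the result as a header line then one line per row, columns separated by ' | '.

== RESULT ==
stock.yr | n
1 | 1
9 | 2
50 | 1

Derivation:
After WHERE (4 rows):
stock.price | stock.yr
8 | 1
1 | 9
20 | 9
6 | 50
After GROUP BY (3 rows):
stock.yr | n
1 | 1
9 | 2
50 | 1
After ORDER BY (3 rows):
stock.yr | n
1 | 1
9 | 2
50 | 1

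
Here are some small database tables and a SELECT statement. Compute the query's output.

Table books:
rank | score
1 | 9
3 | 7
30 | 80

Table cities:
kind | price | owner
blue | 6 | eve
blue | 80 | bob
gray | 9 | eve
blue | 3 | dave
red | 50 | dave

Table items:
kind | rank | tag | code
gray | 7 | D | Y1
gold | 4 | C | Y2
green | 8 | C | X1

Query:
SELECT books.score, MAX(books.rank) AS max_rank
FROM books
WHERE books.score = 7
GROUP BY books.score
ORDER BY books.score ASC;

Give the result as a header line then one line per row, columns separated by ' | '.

== RESULT ==
books.score | max_rank
7 | 3

Derivation:
After WHERE (1 rows):
books.rank | books.score
3 | 7
After GROUP BY (1 rows):
books.score | max_rank
7 | 3
After ORDER BY (1 rows):
books.score | max_rank
7 | 3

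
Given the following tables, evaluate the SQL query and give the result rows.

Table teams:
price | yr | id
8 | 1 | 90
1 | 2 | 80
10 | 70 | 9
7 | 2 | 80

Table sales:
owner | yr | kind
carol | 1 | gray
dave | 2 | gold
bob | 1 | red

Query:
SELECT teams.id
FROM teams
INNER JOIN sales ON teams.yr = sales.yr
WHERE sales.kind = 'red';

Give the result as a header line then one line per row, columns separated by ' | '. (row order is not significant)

After JOIN sales (4 rows):
teams.price | teams.yr | teams.id | sales.owner | sales.yr | sales.kind
8 | 1 | 90 | carol | 1 | gray
8 | 1 | 90 | bob | 1 | red
1 | 2 | 80 | dave | 2 | gold
7 | 2 | 80 | dave | 2 | gold
After WHERE (1 rows):
teams.price | teams.yr | teams.id | sales.owner | sales.yr | sales.kind
8 | 1 | 90 | bob | 1 | red
After SELECT (1 rows):
teams.id
90

== RESULT ==
teams.id
90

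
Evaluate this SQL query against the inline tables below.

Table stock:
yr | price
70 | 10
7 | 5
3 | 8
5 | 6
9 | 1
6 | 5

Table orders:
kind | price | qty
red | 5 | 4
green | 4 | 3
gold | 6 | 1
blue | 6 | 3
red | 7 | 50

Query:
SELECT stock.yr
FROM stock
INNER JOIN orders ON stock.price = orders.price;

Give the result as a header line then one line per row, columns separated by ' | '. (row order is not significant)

== RESULT ==
stock.yr
7
5
5
6

Derivation:
After JOIN orders (4 rows):
stock.yr | stock.price | orders.kind | orders.price | orders.qty
7 | 5 | red | 5 | 4
5 | 6 | gold | 6 | 1
5 | 6 | blue | 6 | 3
6 | 5 | red | 5 | 4
After SELECT (4 rows):
stock.yr
7
5
5
6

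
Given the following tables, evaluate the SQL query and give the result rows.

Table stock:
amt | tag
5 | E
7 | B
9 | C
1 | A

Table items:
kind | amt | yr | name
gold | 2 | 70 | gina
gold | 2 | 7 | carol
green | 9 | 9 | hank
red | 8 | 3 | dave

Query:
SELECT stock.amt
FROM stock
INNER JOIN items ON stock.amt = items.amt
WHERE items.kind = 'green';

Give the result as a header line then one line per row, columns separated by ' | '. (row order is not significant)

After JOIN items (1 rows):
stock.amt | stock.tag | items.kind | items.amt | items.yr | items.name
9 | C | green | 9 | 9 | hank
After WHERE (1 rows):
stock.amt | stock.tag | items.kind | items.amt | items.yr | items.name
9 | C | green | 9 | 9 | hank
After SELECT (1 rows):
stock.amt
9

== RESULT ==
stock.amt
9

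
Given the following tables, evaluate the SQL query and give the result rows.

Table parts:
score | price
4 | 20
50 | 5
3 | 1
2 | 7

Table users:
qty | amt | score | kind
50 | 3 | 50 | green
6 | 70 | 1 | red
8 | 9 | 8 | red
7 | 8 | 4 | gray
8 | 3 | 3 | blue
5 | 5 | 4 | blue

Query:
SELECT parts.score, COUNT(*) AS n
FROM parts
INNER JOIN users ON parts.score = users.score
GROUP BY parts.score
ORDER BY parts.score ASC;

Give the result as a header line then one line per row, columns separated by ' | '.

After JOIN users (4 rows):
parts.score | parts.price | users.qty | users.amt | users.score | users.kind
4 | 20 | 7 | 8 | 4 | gray
4 | 20 | 5 | 5 | 4 | blue
50 | 5 | 50 | 3 | 50 | green
3 | 1 | 8 | 3 | 3 | blue
After GROUP BY (3 rows):
parts.score | n
4 | 2
50 | 1
3 | 1
After ORDER BY (3 rows):
parts.score | n
3 | 1
4 | 2
50 | 1

== RESULT ==
parts.score | n
3 | 1
4 | 2
50 | 1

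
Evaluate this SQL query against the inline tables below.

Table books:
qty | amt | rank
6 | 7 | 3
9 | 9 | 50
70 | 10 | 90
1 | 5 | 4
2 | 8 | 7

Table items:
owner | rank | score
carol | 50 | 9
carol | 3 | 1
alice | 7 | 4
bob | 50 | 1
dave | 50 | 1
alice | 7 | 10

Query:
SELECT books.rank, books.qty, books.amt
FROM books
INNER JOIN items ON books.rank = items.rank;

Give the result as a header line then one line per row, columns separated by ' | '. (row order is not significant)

== RESULT ==
books.rank | books.qty | books.amt
3 | 6 | 7
50 | 9 | 9
50 | 9 | 9
50 | 9 | 9
7 | 2 | 8
7 | 2 | 8

Derivation:
After JOIN items (6 rows):
books.qty | books.amt | books.rank | items.owner | items.rank | items.score
6 | 7 | 3 | carol | 3 | 1
9 | 9 | 50 | carol | 50 | 9
9 | 9 | 50 | bob | 50 | 1
9 | 9 | 50 | dave | 50 | 1
2 | 8 | 7 | alice | 7 | 4
2 | 8 | 7 | alice | 7 | 10
After SELECT (6 rows):
books.rank | books.qty | books.amt
3 | 6 | 7
50 | 9 | 9
50 | 9 | 9
50 | 9 | 9
7 | 2 | 8
7 | 2 | 8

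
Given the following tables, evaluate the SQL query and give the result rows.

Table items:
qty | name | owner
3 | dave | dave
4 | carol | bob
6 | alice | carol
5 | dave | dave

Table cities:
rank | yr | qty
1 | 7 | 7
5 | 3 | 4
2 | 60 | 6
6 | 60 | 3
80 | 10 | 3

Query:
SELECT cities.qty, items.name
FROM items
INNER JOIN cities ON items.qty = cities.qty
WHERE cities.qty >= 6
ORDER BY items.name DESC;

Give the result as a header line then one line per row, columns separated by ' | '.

After JOIN cities (4 rows):
items.qty | items.name | items.owner | cities.rank | cities.yr | cities.qty
3 | dave | dave | 6 | 60 | 3
3 | dave | dave | 80 | 10 | 3
4 | carol | bob | 5 | 3 | 4
6 | alice | carol | 2 | 60 | 6
After WHERE (1 rows):
items.qty | items.name | items.owner | cities.rank | cities.yr | cities.qty
6 | alice | carol | 2 | 60 | 6
After SELECT (1 rows):
cities.qty | items.name
6 | alice
After ORDER BY (1 rows):
cities.qty | items.name
6 | alice

== RESULT ==
cities.qty | items.name
6 | alice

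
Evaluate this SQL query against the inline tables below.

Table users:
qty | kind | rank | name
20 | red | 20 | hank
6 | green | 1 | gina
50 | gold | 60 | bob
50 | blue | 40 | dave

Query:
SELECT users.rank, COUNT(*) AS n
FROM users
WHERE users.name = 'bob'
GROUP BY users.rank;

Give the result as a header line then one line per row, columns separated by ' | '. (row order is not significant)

After WHERE (1 rows):
users.qty | users.kind | users.rank | users.name
50 | gold | 60 | bob
After GROUP BY (1 rows):
users.rank | n
60 | 1

== RESULT ==
users.rank | n
60 | 1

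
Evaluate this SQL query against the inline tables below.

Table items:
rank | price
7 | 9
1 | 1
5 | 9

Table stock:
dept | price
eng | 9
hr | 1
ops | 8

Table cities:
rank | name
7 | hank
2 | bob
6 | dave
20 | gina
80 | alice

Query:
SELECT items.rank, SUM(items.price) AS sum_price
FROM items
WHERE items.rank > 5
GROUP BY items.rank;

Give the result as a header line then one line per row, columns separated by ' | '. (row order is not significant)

== RESULT ==
items.rank | sum_price
7 | 9

Derivation:
After WHERE (1 rows):
items.rank | items.price
7 | 9
After GROUP BY (1 rows):
items.rank | sum_price
7 | 9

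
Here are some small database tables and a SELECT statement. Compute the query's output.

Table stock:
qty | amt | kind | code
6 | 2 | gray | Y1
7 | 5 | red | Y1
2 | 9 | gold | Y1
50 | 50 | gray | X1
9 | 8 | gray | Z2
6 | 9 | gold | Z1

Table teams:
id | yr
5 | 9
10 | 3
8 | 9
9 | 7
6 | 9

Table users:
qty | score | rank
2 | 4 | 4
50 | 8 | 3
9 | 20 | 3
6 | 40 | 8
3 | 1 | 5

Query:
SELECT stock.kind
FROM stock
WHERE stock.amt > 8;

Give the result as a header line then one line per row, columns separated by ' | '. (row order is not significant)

== RESULT ==
stock.kind
gold
gray
gold

Derivation:
After WHERE (3 rows):
stock.qty | stock.amt | stock.kind | stock.code
2 | 9 | gold | Y1
50 | 50 | gray | X1
6 | 9 | gold | Z1
After SELECT (3 rows):
stock.kind
gold
gray
gold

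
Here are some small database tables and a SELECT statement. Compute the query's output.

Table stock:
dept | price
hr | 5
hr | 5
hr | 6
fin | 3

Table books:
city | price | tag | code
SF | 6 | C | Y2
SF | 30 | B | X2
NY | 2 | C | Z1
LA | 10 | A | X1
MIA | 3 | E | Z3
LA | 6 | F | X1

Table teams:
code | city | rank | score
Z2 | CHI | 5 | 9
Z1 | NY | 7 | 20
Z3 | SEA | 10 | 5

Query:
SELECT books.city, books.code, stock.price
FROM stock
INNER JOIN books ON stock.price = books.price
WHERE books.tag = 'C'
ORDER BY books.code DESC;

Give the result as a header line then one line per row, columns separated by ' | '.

== RESULT ==
books.city | books.code | stock.price
SF | Y2 | 6

Derivation:
After JOIN books (3 rows):
stock.dept | stock.price | books.city | books.price | books.tag | books.code
hr | 6 | SF | 6 | C | Y2
hr | 6 | LA | 6 | F | X1
fin | 3 | MIA | 3 | E | Z3
After WHERE (1 rows):
stock.dept | stock.price | books.city | books.price | books.tag | books.code
hr | 6 | SF | 6 | C | Y2
After SELECT (1 rows):
books.city | books.code | stock.price
SF | Y2 | 6
After ORDER BY (1 rows):
books.city | books.code | stock.price
SF | Y2 | 6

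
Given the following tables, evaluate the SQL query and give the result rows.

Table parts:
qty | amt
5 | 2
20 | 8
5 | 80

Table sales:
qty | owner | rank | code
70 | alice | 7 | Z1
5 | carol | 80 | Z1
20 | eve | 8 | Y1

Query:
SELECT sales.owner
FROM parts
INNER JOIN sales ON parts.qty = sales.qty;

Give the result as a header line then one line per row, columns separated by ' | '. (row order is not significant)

After JOIN sales (3 rows):
parts.qty | parts.amt | sales.qty | sales.owner | sales.rank | sales.code
5 | 2 | 5 | carol | 80 | Z1
20 | 8 | 20 | eve | 8 | Y1
5 | 80 | 5 | carol | 80 | Z1
After SELECT (3 rows):
sales.owner
carol
eve
carol

== RESULT ==
sales.owner
carol
eve
carol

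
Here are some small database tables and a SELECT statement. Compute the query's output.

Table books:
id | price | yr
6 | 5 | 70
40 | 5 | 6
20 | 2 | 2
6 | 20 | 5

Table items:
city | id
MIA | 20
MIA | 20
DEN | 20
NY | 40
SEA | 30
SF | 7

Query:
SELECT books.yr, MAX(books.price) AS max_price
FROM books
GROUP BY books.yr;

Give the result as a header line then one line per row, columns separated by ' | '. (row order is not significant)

== RESULT ==
books.yr | max_price
70 | 5
6 | 5
2 | 2
5 | 20

Derivation:
After GROUP BY (4 rows):
books.yr | max_price
70 | 5
6 | 5
2 | 2
5 | 20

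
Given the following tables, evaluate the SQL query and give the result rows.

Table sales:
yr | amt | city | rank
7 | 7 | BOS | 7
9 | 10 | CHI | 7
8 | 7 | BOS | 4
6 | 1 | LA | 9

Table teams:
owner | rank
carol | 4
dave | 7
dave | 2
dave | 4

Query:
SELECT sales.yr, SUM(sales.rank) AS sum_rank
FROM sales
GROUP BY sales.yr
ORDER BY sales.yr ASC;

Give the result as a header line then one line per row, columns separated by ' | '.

After GROUP BY (4 rows):
sales.yr | sum_rank
7 | 7
9 | 7
8 | 4
6 | 9
After ORDER BY (4 rows):
sales.yr | sum_rank
6 | 9
7 | 7
8 | 4
9 | 7

== RESULT ==
sales.yr | sum_rank
6 | 9
7 | 7
8 | 4
9 | 7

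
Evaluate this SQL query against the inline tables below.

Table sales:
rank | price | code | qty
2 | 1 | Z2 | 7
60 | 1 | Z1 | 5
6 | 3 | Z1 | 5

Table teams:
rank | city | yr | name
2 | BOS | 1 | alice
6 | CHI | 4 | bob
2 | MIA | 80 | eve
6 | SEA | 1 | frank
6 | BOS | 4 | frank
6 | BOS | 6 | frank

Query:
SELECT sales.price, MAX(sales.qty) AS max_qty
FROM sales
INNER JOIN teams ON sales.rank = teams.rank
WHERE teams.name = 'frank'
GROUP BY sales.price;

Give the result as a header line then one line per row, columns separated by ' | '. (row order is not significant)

== RESULT ==
sales.price | max_qty
3 | 5

Derivation:
After JOIN teams (6 rows):
sales.rank | sales.price | sales.code | sales.qty | teams.rank | teams.city | teams.yr | teams.name
2 | 1 | Z2 | 7 | 2 | BOS | 1 | alice
2 | 1 | Z2 | 7 | 2 | MIA | 80 | eve
6 | 3 | Z1 | 5 | 6 | CHI | 4 | bob
6 | 3 | Z1 | 5 | 6 | SEA | 1 | frank
6 | 3 | Z1 | 5 | 6 | BOS | 4 | frank
6 | 3 | Z1 | 5 | 6 | BOS | 6 | frank
After WHERE (3 rows):
sales.rank | sales.price | sales.code | sales.qty | teams.rank | teams.city | teams.yr | teams.name
6 | 3 | Z1 | 5 | 6 | SEA | 1 | frank
6 | 3 | Z1 | 5 | 6 | BOS | 4 | frank
6 | 3 | Z1 | 5 | 6 | BOS | 6 | frank
After GROUP BY (1 rows):
sales.price | max_qty
3 | 5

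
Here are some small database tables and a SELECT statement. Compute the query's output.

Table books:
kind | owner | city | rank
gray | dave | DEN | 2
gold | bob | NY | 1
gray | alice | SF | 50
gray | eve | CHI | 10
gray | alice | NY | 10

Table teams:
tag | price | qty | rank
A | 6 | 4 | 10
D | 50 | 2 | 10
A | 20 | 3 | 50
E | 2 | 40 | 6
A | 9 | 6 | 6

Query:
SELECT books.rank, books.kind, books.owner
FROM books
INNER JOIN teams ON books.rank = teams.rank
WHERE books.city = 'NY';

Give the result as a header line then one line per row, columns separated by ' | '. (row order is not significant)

== RESULT ==
books.rank | books.kind | books.owner
10 | gray | alice
10 | gray | alice

Derivation:
After JOIN teams (5 rows):
books.kind | books.owner | books.city | books.rank | teams.tag | teams.price | teams.qty | teams.rank
gray | alice | SF | 50 | A | 20 | 3 | 50
gray | eve | CHI | 10 | A | 6 | 4 | 10
gray | eve | CHI | 10 | D | 50 | 2 | 10
gray | alice | NY | 10 | A | 6 | 4 | 10
gray | alice | NY | 10 | D | 50 | 2 | 10
After WHERE (2 rows):
books.kind | books.owner | books.city | books.rank | teams.tag | teams.price | teams.qty | teams.rank
gray | alice | NY | 10 | A | 6 | 4 | 10
gray | alice | NY | 10 | D | 50 | 2 | 10
After SELECT (2 rows):
books.rank | books.kind | books.owner
10 | gray | alice
10 | gray | alice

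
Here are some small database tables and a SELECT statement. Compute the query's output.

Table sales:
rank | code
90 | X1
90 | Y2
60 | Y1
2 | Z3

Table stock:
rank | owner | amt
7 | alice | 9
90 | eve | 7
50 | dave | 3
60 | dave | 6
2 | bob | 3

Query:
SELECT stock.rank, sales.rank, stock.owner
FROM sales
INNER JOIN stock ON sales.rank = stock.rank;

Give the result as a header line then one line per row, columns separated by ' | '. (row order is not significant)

== RESULT ==
stock.rank | sales.rank | stock.owner
90 | 90 | eve
90 | 90 | eve
60 | 60 | dave
2 | 2 | bob

Derivation:
After JOIN stock (4 rows):
sales.rank | sales.code | stock.rank | stock.owner | stock.amt
90 | X1 | 90 | eve | 7
90 | Y2 | 90 | eve | 7
60 | Y1 | 60 | dave | 6
2 | Z3 | 2 | bob | 3
After SELECT (4 rows):
stock.rank | sales.rank | stock.owner
90 | 90 | eve
90 | 90 | eve
60 | 60 | dave
2 | 2 | bob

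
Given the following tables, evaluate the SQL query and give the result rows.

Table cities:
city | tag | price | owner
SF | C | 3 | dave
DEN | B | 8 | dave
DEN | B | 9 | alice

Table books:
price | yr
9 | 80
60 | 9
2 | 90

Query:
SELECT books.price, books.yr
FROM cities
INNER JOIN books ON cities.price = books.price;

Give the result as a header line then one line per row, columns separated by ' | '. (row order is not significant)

== RESULT ==
books.price | books.yr
9 | 80

Derivation:
After JOIN books (1 rows):
cities.city | cities.tag | cities.price | cities.owner | books.price | books.yr
DEN | B | 9 | alice | 9 | 80
After SELECT (1 rows):
books.price | books.yr
9 | 80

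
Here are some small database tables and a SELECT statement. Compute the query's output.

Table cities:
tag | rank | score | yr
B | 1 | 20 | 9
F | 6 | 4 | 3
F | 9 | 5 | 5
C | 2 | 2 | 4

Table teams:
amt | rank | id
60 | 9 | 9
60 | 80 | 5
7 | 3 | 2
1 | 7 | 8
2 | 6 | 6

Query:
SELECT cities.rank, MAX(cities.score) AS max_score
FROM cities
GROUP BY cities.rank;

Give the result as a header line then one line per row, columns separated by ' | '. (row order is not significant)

== RESULT ==
cities.rank | max_score
1 | 20
6 | 4
9 | 5
2 | 2

Derivation:
After GROUP BY (4 rows):
cities.rank | max_score
1 | 20
6 | 4
9 | 5
2 | 2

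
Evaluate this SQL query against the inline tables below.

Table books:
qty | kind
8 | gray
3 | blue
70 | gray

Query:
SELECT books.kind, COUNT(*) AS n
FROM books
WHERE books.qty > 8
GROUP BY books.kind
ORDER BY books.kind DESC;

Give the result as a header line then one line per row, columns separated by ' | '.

== RESULT ==
books.kind | n
gray | 1

Derivation:
After WHERE (1 rows):
books.qty | books.kind
70 | gray
After GROUP BY (1 rows):
books.kind | n
gray | 1
After ORDER BY (1 rows):
books.kind | n
gray | 1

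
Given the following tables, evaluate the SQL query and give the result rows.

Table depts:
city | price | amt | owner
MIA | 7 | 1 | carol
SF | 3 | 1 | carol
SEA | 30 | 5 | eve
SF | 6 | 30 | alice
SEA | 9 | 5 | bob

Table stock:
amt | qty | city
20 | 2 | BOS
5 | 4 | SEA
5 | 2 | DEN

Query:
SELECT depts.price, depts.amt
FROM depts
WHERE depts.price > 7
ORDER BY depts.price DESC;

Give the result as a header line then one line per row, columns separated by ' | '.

After WHERE (2 rows):
depts.city | depts.price | depts.amt | depts.owner
SEA | 30 | 5 | eve
SEA | 9 | 5 | bob
After SELECT (2 rows):
depts.price | depts.amt
30 | 5
9 | 5
After ORDER BY (2 rows):
depts.price | depts.amt
30 | 5
9 | 5

== RESULT ==
depts.price | depts.amt
30 | 5
9 | 5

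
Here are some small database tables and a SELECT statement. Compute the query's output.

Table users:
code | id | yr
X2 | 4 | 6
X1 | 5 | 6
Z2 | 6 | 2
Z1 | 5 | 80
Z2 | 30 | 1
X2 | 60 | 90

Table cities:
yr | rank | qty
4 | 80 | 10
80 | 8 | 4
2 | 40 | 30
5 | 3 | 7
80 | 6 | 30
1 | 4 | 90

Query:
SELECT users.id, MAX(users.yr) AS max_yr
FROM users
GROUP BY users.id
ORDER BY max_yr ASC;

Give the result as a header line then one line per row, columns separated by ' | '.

After GROUP BY (5 rows):
users.id | max_yr
4 | 6
5 | 80
6 | 2
30 | 1
60 | 90
After ORDER BY (5 rows):
users.id | max_yr
30 | 1
6 | 2
4 | 6
5 | 80
60 | 90

== RESULT ==
users.id | max_yr
30 | 1
6 | 2
4 | 6
5 | 80
60 | 90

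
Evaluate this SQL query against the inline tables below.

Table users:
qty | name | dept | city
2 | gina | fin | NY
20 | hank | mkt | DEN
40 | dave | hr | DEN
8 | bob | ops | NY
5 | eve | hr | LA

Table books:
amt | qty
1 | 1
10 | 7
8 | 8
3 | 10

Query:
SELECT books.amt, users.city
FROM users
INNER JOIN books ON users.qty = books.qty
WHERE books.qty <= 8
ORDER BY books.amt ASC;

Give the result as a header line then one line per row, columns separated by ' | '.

== RESULT ==
books.amt | users.city
8 | NY

Derivation:
After JOIN books (1 rows):
users.qty | users.name | users.dept | users.city | books.amt | books.qty
8 | bob | ops | NY | 8 | 8
After WHERE (1 rows):
users.qty | users.name | users.dept | users.city | books.amt | books.qty
8 | bob | ops | NY | 8 | 8
After SELECT (1 rows):
books.amt | users.city
8 | NY
After ORDER BY (1 rows):
books.amt | users.city
8 | NY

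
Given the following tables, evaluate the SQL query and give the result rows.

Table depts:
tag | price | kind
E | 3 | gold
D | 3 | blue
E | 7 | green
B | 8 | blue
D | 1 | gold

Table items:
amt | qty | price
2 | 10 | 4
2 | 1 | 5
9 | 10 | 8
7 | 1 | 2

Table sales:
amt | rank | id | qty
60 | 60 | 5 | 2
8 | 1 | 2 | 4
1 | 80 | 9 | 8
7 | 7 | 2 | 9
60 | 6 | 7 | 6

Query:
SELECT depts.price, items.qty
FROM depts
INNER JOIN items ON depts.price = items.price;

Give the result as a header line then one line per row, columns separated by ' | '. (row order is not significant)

After JOIN items (1 rows):
depts.tag | depts.price | depts.kind | items.amt | items.qty | items.price
B | 8 | blue | 9 | 10 | 8
After SELECT (1 rows):
depts.price | items.qty
8 | 10

== RESULT ==
depts.price | items.qty
8 | 10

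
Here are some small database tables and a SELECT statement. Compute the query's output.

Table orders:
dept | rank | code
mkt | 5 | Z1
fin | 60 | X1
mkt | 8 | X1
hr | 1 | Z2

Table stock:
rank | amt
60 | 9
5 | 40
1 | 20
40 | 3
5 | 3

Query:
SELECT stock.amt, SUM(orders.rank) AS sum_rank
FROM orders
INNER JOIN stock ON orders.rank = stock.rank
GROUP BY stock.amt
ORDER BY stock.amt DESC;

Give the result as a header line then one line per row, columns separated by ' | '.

== RESULT ==
stock.amt | sum_rank
40 | 5
20 | 1
9 | 60
3 | 5

Derivation:
After JOIN stock (4 rows):
orders.dept | orders.rank | orders.code | stock.rank | stock.amt
mkt | 5 | Z1 | 5 | 40
mkt | 5 | Z1 | 5 | 3
fin | 60 | X1 | 60 | 9
hr | 1 | Z2 | 1 | 20
After GROUP BY (4 rows):
stock.amt | sum_rank
40 | 5
3 | 5
9 | 60
20 | 1
After ORDER BY (4 rows):
stock.amt | sum_rank
40 | 5
20 | 1
9 | 60
3 | 5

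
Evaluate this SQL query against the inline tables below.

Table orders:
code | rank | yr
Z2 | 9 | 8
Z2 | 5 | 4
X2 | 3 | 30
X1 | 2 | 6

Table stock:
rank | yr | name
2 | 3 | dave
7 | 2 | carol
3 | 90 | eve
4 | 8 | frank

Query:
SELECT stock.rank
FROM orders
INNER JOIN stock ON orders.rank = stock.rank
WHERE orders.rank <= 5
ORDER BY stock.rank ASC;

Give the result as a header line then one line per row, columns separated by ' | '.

== RESULT ==
stock.rank
2
3

Derivation:
After JOIN stock (2 rows):
orders.code | orders.rank | orders.yr | stock.rank | stock.yr | stock.name
X2 | 3 | 30 | 3 | 90 | eve
X1 | 2 | 6 | 2 | 3 | dave
After WHERE (2 rows):
orders.code | orders.rank | orders.yr | stock.rank | stock.yr | stock.name
X2 | 3 | 30 | 3 | 90 | eve
X1 | 2 | 6 | 2 | 3 | dave
After SELECT (2 rows):
stock.rank
3
2
After ORDER BY (2 rows):
stock.rank
2
3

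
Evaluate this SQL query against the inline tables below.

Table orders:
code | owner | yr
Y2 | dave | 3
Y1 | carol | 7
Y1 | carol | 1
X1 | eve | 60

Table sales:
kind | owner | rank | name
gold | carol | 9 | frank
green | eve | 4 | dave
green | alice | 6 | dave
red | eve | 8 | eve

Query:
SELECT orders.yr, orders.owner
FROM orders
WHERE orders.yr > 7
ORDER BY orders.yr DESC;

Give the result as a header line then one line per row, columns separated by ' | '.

== RESULT ==
orders.yr | orders.owner
60 | eve

Derivation:
After WHERE (1 rows):
orders.code | orders.owner | orders.yr
X1 | eve | 60
After SELECT (1 rows):
orders.yr | orders.owner
60 | eve
After ORDER BY (1 rows):
orders.yr | orders.owner
60 | eve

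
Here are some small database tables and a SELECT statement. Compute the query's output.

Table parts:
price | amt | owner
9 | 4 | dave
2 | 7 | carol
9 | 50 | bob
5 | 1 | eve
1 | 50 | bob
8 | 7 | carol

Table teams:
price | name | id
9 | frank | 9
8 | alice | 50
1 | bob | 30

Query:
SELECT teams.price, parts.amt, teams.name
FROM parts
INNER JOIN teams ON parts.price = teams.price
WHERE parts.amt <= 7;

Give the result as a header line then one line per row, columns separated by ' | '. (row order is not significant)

== RESULT ==
teams.price | parts.amt | teams.name
9 | 4 | frank
8 | 7 | alice

Derivation:
After JOIN teams (4 rows):
parts.price | parts.amt | parts.owner | teams.price | teams.name | teams.id
9 | 4 | dave | 9 | frank | 9
9 | 50 | bob | 9 | frank | 9
1 | 50 | bob | 1 | bob | 30
8 | 7 | carol | 8 | alice | 50
After WHERE (2 rows):
parts.price | parts.amt | parts.owner | teams.price | teams.name | teams.id
9 | 4 | dave | 9 | frank | 9
8 | 7 | carol | 8 | alice | 50
After SELECT (2 rows):
teams.price | parts.amt | teams.name
9 | 4 | frank
8 | 7 | alice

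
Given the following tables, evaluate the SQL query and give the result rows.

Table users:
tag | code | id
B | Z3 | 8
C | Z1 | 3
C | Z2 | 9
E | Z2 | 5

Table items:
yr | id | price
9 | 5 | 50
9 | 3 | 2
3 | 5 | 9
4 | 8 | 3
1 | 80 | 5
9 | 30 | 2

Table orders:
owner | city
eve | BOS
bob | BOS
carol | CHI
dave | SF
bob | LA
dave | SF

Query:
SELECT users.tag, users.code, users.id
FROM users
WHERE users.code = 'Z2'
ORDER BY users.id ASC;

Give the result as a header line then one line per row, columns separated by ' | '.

After WHERE (2 rows):
users.tag | users.code | users.id
C | Z2 | 9
E | Z2 | 5
After SELECT (2 rows):
users.tag | users.code | users.id
C | Z2 | 9
E | Z2 | 5
After ORDER BY (2 rows):
users.tag | users.code | users.id
E | Z2 | 5
C | Z2 | 9

== RESULT ==
users.tag | users.code | users.id
E | Z2 | 5
C | Z2 | 9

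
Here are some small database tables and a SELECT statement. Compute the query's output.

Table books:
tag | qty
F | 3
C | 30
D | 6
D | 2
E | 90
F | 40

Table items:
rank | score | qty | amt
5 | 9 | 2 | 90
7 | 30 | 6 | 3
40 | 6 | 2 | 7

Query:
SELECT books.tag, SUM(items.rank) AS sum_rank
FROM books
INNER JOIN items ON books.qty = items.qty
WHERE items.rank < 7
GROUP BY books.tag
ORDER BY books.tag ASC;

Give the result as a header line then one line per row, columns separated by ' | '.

== RESULT ==
books.tag | sum_rank
D | 5

Derivation:
After JOIN items (3 rows):
books.tag | books.qty | items.rank | items.score | items.qty | items.amt
D | 6 | 7 | 30 | 6 | 3
D | 2 | 5 | 9 | 2 | 90
D | 2 | 40 | 6 | 2 | 7
After WHERE (1 rows):
books.tag | books.qty | items.rank | items.score | items.qty | items.amt
D | 2 | 5 | 9 | 2 | 90
After GROUP BY (1 rows):
books.tag | sum_rank
D | 5
After ORDER BY (1 rows):
books.tag | sum_rank
D | 5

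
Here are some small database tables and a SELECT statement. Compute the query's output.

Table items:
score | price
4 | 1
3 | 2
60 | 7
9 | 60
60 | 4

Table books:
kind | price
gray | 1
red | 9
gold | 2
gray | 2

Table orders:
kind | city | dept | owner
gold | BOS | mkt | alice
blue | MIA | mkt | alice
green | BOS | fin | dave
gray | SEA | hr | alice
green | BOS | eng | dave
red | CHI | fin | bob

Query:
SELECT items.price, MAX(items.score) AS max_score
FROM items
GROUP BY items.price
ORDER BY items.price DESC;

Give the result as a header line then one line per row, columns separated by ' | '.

After GROUP BY (5 rows):
items.price | max_score
1 | 4
2 | 3
7 | 60
60 | 9
4 | 60
After ORDER BY (5 rows):
items.price | max_score
60 | 9
7 | 60
4 | 60
2 | 3
1 | 4

== RESULT ==
items.price | max_score
60 | 9
7 | 60
4 | 60
2 | 3
1 | 4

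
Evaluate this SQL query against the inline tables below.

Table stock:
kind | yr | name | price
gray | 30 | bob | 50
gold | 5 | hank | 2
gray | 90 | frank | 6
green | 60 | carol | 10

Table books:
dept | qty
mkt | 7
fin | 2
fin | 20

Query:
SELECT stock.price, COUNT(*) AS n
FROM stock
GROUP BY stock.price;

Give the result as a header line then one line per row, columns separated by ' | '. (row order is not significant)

After GROUP BY (4 rows):
stock.price | n
50 | 1
2 | 1
6 | 1
10 | 1

== RESULT ==
stock.price | n
50 | 1
2 | 1
6 | 1
10 | 1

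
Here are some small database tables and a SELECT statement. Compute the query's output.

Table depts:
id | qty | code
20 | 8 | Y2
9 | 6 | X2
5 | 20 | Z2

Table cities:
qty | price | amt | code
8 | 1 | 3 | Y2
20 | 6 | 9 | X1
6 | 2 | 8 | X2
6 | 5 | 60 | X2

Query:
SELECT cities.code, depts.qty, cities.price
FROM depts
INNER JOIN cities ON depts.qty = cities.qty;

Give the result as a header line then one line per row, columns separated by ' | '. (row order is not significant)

== RESULT ==
cities.code | depts.qty | cities.price
Y2 | 8 | 1
X2 | 6 | 2
X2 | 6 | 5
X1 | 20 | 6

Derivation:
After JOIN cities (4 rows):
depts.id | depts.qty | depts.code | cities.qty | cities.price | cities.amt | cities.code
20 | 8 | Y2 | 8 | 1 | 3 | Y2
9 | 6 | X2 | 6 | 2 | 8 | X2
9 | 6 | X2 | 6 | 5 | 60 | X2
5 | 20 | Z2 | 20 | 6 | 9 | X1
After SELECT (4 rows):
cities.code | depts.qty | cities.price
Y2 | 8 | 1
X2 | 6 | 2
X2 | 6 | 5
X1 | 20 | 6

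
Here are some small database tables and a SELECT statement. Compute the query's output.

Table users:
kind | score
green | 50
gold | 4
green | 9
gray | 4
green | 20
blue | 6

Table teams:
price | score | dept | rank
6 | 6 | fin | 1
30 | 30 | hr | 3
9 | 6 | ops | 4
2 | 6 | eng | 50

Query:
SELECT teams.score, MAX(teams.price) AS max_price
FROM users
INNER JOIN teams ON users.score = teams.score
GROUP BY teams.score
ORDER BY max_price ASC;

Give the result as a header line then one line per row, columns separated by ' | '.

== RESULT ==
teams.score | max_price
6 | 9

Derivation:
After JOIN teams (3 rows):
users.kind | users.score | teams.price | teams.score | teams.dept | teams.rank
blue | 6 | 6 | 6 | fin | 1
blue | 6 | 9 | 6 | ops | 4
blue | 6 | 2 | 6 | eng | 50
After GROUP BY (1 rows):
teams.score | max_price
6 | 9
After ORDER BY (1 rows):
teams.score | max_price
6 | 9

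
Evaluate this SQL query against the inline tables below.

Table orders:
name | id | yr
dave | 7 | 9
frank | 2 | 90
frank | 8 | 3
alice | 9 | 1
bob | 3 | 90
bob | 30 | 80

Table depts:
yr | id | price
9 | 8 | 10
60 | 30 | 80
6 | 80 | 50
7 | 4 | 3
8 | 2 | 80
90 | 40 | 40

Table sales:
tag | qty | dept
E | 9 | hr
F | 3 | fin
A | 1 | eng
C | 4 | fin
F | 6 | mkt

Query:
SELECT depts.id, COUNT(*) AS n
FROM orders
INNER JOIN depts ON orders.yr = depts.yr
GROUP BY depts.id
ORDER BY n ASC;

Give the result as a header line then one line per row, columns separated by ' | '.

After JOIN depts (3 rows):
orders.name | orders.id | orders.yr | depts.yr | depts.id | depts.price
dave | 7 | 9 | 9 | 8 | 10
frank | 2 | 90 | 90 | 40 | 40
bob | 3 | 90 | 90 | 40 | 40
After GROUP BY (2 rows):
depts.id | n
8 | 1
40 | 2
After ORDER BY (2 rows):
depts.id | n
8 | 1
40 | 2

== RESULT ==
depts.id | n
8 | 1
40 | 2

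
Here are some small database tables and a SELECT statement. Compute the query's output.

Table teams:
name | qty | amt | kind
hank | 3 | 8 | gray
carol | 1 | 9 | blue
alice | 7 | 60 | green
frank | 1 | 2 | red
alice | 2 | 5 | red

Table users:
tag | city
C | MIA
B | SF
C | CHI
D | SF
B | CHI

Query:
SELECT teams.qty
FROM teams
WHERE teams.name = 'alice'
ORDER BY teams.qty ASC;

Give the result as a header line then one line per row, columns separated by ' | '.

== RESULT ==
teams.qty
2
7

Derivation:
After WHERE (2 rows):
teams.name | teams.qty | teams.amt | teams.kind
alice | 7 | 60 | green
alice | 2 | 5 | red
After SELECT (2 rows):
teams.qty
7
2
After ORDER BY (2 rows):
teams.qty
2
7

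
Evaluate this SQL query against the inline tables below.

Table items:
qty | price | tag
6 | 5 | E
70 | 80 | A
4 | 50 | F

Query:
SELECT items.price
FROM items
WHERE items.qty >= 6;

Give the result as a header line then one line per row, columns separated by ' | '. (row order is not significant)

After WHERE (2 rows):
items.qty | items.price | items.tag
6 | 5 | E
70 | 80 | A
After SELECT (2 rows):
items.price
5
80

== RESULT ==
items.price
5
80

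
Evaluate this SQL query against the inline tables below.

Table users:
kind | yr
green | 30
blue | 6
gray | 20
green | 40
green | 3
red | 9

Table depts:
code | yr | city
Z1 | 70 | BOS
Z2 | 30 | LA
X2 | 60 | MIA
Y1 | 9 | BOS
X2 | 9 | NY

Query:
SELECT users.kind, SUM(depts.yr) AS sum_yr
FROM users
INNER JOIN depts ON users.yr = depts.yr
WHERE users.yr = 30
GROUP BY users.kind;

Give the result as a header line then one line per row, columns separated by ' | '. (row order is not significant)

After JOIN depts (3 rows):
users.kind | users.yr | depts.code | depts.yr | depts.city
green | 30 | Z2 | 30 | LA
red | 9 | Y1 | 9 | BOS
red | 9 | X2 | 9 | NY
After WHERE (1 rows):
users.kind | users.yr | depts.code | depts.yr | depts.city
green | 30 | Z2 | 30 | LA
After GROUP BY (1 rows):
users.kind | sum_yr
green | 30

== RESULT ==
users.kind | sum_yr
green | 30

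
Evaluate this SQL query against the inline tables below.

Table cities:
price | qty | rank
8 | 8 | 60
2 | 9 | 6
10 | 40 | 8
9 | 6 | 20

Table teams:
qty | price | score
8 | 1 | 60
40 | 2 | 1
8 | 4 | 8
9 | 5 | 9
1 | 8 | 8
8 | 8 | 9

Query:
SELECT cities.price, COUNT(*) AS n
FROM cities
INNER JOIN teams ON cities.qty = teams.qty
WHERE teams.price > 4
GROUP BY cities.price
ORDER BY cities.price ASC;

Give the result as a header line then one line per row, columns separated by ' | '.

After JOIN teams (5 rows):
cities.price | cities.qty | cities.rank | teams.qty | teams.price | teams.score
8 | 8 | 60 | 8 | 1 | 60
8 | 8 | 60 | 8 | 4 | 8
8 | 8 | 60 | 8 | 8 | 9
2 | 9 | 6 | 9 | 5 | 9
10 | 40 | 8 | 40 | 2 | 1
After WHERE (2 rows):
cities.price | cities.qty | cities.rank | teams.qty | teams.price | teams.score
8 | 8 | 60 | 8 | 8 | 9
2 | 9 | 6 | 9 | 5 | 9
After GROUP BY (2 rows):
cities.price | n
8 | 1
2 | 1
After ORDER BY (2 rows):
cities.price | n
2 | 1
8 | 1

== RESULT ==
cities.price | n
2 | 1
8 | 1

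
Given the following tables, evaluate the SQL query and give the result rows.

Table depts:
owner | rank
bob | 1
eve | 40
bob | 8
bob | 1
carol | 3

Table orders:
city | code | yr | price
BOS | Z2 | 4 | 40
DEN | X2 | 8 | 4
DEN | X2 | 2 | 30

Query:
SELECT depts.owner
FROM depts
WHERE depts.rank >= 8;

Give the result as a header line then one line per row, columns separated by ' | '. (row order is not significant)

== RESULT ==
depts.owner
eve
bob

Derivation:
After WHERE (2 rows):
depts.owner | depts.rank
eve | 40
bob | 8
After SELECT (2 rows):
depts.owner
eve
bob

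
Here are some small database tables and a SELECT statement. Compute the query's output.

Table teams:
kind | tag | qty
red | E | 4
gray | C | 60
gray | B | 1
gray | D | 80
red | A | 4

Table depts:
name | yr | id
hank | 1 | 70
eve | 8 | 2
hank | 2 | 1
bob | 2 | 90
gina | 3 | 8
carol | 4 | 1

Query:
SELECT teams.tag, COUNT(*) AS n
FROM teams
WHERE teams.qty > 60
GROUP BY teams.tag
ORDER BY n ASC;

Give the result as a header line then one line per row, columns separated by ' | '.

After WHERE (1 rows):
teams.kind | teams.tag | teams.qty
gray | D | 80
After GROUP BY (1 rows):
teams.tag | n
D | 1
After ORDER BY (1 rows):
teams.tag | n
D | 1

== RESULT ==
teams.tag | n
D | 1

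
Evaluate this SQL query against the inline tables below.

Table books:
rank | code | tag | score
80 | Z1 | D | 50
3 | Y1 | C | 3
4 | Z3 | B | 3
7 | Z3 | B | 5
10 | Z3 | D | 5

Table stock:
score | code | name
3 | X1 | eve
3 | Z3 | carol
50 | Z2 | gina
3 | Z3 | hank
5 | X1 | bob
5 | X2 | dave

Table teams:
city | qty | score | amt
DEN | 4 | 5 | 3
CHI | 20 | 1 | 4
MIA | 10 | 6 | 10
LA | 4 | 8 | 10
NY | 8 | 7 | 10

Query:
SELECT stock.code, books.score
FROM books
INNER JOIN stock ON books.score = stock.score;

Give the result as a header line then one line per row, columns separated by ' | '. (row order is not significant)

== RESULT ==
stock.code | books.score
Z2 | 50
X1 | 3
Z3 | 3
Z3 | 3
X1 | 3
Z3 | 3
Z3 | 3
X1 | 5
X2 | 5
X1 | 5
X2 | 5

Derivation:
After JOIN stock (11 rows):
books.rank | books.code | books.tag | books.score | stock.score | stock.code | stock.name
80 | Z1 | D | 50 | 50 | Z2 | gina
3 | Y1 | C | 3 | 3 | X1 | eve
3 | Y1 | C | 3 | 3 | Z3 | carol
3 | Y1 | C | 3 | 3 | Z3 | hank
4 | Z3 | B | 3 | 3 | X1 | eve
4 | Z3 | B | 3 | 3 | Z3 | carol
4 | Z3 | B | 3 | 3 | Z3 | hank
7 | Z3 | B | 5 | 5 | X1 | bob
7 | Z3 | B | 5 | 5 | X2 | dave
10 | Z3 | D | 5 | 5 | X1 | bob
10 | Z3 | D | 5 | 5 | X2 | dave
After SELECT (11 rows):
stock.code | books.score
Z2 | 50
X1 | 3
Z3 | 3
Z3 | 3
X1 | 3
Z3 | 3
Z3 | 3
X1 | 5
X2 | 5
X1 | 5
X2 | 5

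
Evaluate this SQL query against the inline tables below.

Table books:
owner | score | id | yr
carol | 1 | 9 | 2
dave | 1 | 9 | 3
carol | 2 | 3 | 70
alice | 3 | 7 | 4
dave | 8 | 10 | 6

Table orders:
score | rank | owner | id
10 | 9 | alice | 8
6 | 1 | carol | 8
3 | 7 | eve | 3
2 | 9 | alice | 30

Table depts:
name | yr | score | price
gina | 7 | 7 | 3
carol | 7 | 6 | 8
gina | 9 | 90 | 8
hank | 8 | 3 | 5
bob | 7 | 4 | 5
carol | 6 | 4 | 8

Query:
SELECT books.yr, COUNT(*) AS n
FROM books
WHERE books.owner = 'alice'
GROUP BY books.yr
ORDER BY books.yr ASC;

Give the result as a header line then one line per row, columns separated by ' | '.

== RESULT ==
books.yr | n
4 | 1

Derivation:
After WHERE (1 rows):
books.owner | books.score | books.id | books.yr
alice | 3 | 7 | 4
After GROUP BY (1 rows):
books.yr | n
4 | 1
After ORDER BY (1 rows):
books.yr | n
4 | 1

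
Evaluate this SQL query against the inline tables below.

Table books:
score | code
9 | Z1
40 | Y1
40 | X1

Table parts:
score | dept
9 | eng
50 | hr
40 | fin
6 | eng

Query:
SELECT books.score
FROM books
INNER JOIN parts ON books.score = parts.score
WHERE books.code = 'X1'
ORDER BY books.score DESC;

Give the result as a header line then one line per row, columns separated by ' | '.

After JOIN parts (3 rows):
books.score | books.code | parts.score | parts.dept
9 | Z1 | 9 | eng
40 | Y1 | 40 | fin
40 | X1 | 40 | fin
After WHERE (1 rows):
books.score | books.code | parts.score | parts.dept
40 | X1 | 40 | fin
After SELECT (1 rows):
books.score
40
After ORDER BY (1 rows):
books.score
40

== RESULT ==
books.score
40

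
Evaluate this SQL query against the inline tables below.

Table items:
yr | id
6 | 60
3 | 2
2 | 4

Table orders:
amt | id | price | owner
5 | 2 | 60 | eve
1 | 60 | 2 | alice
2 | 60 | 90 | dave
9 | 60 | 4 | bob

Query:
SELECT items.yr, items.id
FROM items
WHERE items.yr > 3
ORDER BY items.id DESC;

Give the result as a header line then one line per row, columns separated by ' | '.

== RESULT ==
items.yr | items.id
6 | 60

Derivation:
After WHERE (1 rows):
items.yr | items.id
6 | 60
After SELECT (1 rows):
items.yr | items.id
6 | 60
After ORDER BY (1 rows):
items.yr | items.id
6 | 60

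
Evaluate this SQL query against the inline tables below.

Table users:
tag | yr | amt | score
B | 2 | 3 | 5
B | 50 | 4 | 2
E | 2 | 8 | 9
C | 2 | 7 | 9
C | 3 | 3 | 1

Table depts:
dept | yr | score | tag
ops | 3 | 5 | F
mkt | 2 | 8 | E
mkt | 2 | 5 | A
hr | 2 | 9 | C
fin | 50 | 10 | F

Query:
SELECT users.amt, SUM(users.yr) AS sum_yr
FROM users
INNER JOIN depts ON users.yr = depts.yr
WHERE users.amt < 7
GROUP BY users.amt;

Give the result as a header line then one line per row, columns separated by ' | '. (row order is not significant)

== RESULT ==
users.amt | sum_yr
3 | 9
4 | 50

Derivation:
After JOIN depts (11 rows):
users.tag | users.yr | users.amt | users.score | depts.dept | depts.yr | depts.score | depts.tag
B | 2 | 3 | 5 | mkt | 2 | 8 | E
B | 2 | 3 | 5 | mkt | 2 | 5 | A
B | 2 | 3 | 5 | hr | 2 | 9 | C
B | 50 | 4 | 2 | fin | 50 | 10 | F
E | 2 | 8 | 9 | mkt | 2 | 8 | E
E | 2 | 8 | 9 | mkt | 2 | 5 | A
E | 2 | 8 | 9 | hr | 2 | 9 | C
C | 2 | 7 | 9 | mkt | 2 | 8 | E
C | 2 | 7 | 9 | mkt | 2 | 5 | A
C | 2 | 7 | 9 | hr | 2 | 9 | C
C | 3 | 3 | 1 | ops | 3 | 5 | F
After WHERE (5 rows):
users.tag | users.yr | users.amt | users.score | depts.dept | depts.yr | depts.score | depts.tag
B | 2 | 3 | 5 | mkt | 2 | 8 | E
B | 2 | 3 | 5 | mkt | 2 | 5 | A
B | 2 | 3 | 5 | hr | 2 | 9 | C
B | 50 | 4 | 2 | fin | 50 | 10 | F
C | 3 | 3 | 1 | ops | 3 | 5 | F
After GROUP BY (2 rows):
users.amt | sum_yr
3 | 9
4 | 50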